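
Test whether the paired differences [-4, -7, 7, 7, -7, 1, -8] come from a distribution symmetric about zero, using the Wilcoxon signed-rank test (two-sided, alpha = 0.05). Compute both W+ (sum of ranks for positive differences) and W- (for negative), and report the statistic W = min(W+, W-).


Step 1: Drop any zero differences (none here) and take |d_i|.
|d| = [4, 7, 7, 7, 7, 1, 8]
Step 2: Midrank |d_i| (ties get averaged ranks).
ranks: |4|->2, |7|->4.5, |7|->4.5, |7|->4.5, |7|->4.5, |1|->1, |8|->7
Step 3: Attach original signs; sum ranks with positive sign and with negative sign.
W+ = 4.5 + 4.5 + 1 = 10
W- = 2 + 4.5 + 4.5 + 7 = 18
(Check: W+ + W- = 28 should equal n(n+1)/2 = 28.)
Step 4: Test statistic W = min(W+, W-) = 10.
Step 5: Ties in |d|, so use the tie-corrected normal approximation.
        E[W] = n(n+1)/4 = 7*8/4 = 14.
        Tie groups: |d|=7 (t=4); sum(t^3 - t) = 60.
        Var[W] = n(n+1)(2n+1)/24 - sum(t^3-t)/48 = 840/24 - 60/48 = 33.75.
        z = (W - E[W]) / sqrt(Var[W]) = (10 - 14) / 5.8095 = -0.6885.
        Two-sided p = 2*Phi(z) = 0.491119.
Step 6: alpha = 0.05. fail to reject H0.

W+ = 10, W- = 18, W = min = 10, p = 0.491119, fail to reject H0.


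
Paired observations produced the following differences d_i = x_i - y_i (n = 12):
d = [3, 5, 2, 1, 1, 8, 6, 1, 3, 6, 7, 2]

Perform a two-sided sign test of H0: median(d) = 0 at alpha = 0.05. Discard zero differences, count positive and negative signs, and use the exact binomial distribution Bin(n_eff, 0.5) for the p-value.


Step 1: Discard zero differences. Original n = 12; n_eff = number of nonzero differences = 12.
Nonzero differences (with sign): +3, +5, +2, +1, +1, +8, +6, +1, +3, +6, +7, +2
Step 2: Count signs: positive = 12, negative = 0.
Step 3: Under H0: P(positive) = 0.5, so the number of positives S ~ Bin(12, 0.5).
Step 4: Two-sided exact p-value = sum of Bin(12,0.5) probabilities at or below the observed probability = 0.000488.
Step 5: alpha = 0.05. reject H0.

n_eff = 12, pos = 12, neg = 0, p = 0.000488, reject H0.


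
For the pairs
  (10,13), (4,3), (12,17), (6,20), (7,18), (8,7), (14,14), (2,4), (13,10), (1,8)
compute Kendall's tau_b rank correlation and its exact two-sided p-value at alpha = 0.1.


Step 1: Enumerate the 45 unordered pairs (i,j) with i<j and classify each by sign(x_j-x_i) * sign(y_j-y_i).
  (1,2):dx=-6,dy=-10->C; (1,3):dx=+2,dy=+4->C; (1,4):dx=-4,dy=+7->D; (1,5):dx=-3,dy=+5->D
  (1,6):dx=-2,dy=-6->C; (1,7):dx=+4,dy=+1->C; (1,8):dx=-8,dy=-9->C; (1,9):dx=+3,dy=-3->D
  (1,10):dx=-9,dy=-5->C; (2,3):dx=+8,dy=+14->C; (2,4):dx=+2,dy=+17->C; (2,5):dx=+3,dy=+15->C
  (2,6):dx=+4,dy=+4->C; (2,7):dx=+10,dy=+11->C; (2,8):dx=-2,dy=+1->D; (2,9):dx=+9,dy=+7->C
  (2,10):dx=-3,dy=+5->D; (3,4):dx=-6,dy=+3->D; (3,5):dx=-5,dy=+1->D; (3,6):dx=-4,dy=-10->C
  (3,7):dx=+2,dy=-3->D; (3,8):dx=-10,dy=-13->C; (3,9):dx=+1,dy=-7->D; (3,10):dx=-11,dy=-9->C
  (4,5):dx=+1,dy=-2->D; (4,6):dx=+2,dy=-13->D; (4,7):dx=+8,dy=-6->D; (4,8):dx=-4,dy=-16->C
  (4,9):dx=+7,dy=-10->D; (4,10):dx=-5,dy=-12->C; (5,6):dx=+1,dy=-11->D; (5,7):dx=+7,dy=-4->D
  (5,8):dx=-5,dy=-14->C; (5,9):dx=+6,dy=-8->D; (5,10):dx=-6,dy=-10->C; (6,7):dx=+6,dy=+7->C
  (6,8):dx=-6,dy=-3->C; (6,9):dx=+5,dy=+3->C; (6,10):dx=-7,dy=+1->D; (7,8):dx=-12,dy=-10->C
  (7,9):dx=-1,dy=-4->C; (7,10):dx=-13,dy=-6->C; (8,9):dx=+11,dy=+6->C; (8,10):dx=-1,dy=+4->D
  (9,10):dx=-12,dy=-2->C
Step 2: C = 27, D = 18, total pairs = 45.
Step 3: tau = (C - D)/(n(n-1)/2) = (27 - 18)/45 = 0.200000.
Step 4: Exact two-sided p-value (enumerate n! = 3628800 permutations of y under H0): p = 0.484313.
Step 5: alpha = 0.1. fail to reject H0.

tau_b = 0.2000 (C=27, D=18), p = 0.484313, fail to reject H0.


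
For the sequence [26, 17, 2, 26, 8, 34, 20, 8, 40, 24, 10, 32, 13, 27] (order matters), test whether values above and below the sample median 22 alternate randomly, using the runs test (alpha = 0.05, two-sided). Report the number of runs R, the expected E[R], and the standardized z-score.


Step 1: Compute median = 22; label A = above, B = below.
Labels in order: ABBABABBAABABA  (n_A = 7, n_B = 7)
Step 2: Count runs R = 11.
Step 3: Under H0 (random ordering), E[R] = 2*n_A*n_B/(n_A+n_B) + 1 = 2*7*7/14 + 1 = 8.0000.
        Var[R] = 2*n_A*n_B*(2*n_A*n_B - n_A - n_B) / ((n_A+n_B)^2 * (n_A+n_B-1)) = 8232/2548 = 3.2308.
        SD[R] = 1.7974.
Step 4: Continuity-corrected z = (R - 0.5 - E[R]) / SD[R] = (11 - 0.5 - 8.0000) / 1.7974 = 1.3909.
Step 5: Two-sided p-value via normal approximation = 2*(1 - Phi(|z|)) = 0.164264.
Step 6: alpha = 0.05. fail to reject H0.

R = 11, z = 1.3909, p = 0.164264, fail to reject H0.


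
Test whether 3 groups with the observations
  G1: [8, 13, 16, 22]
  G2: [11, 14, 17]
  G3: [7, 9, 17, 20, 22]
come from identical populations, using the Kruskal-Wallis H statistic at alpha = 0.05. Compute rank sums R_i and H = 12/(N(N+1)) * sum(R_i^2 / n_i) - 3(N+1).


Step 1: Combine all N = 12 observations and assign midranks.
sorted (value, group, rank): (7,G3,1), (8,G1,2), (9,G3,3), (11,G2,4), (13,G1,5), (14,G2,6), (16,G1,7), (17,G2,8.5), (17,G3,8.5), (20,G3,10), (22,G1,11.5), (22,G3,11.5)
Step 2: Sum ranks within each group.
R_1 = 25.5 (n_1 = 4)
R_2 = 18.5 (n_2 = 3)
R_3 = 34 (n_3 = 5)
Step 3: H = 12/(N(N+1)) * sum(R_i^2/n_i) - 3(N+1)
     = 12/(12*13) * (25.5^2/4 + 18.5^2/3 + 34^2/5) - 3*13
     = 0.076923 * 507.846 - 39
     = 0.065064.
Step 4: Ties present; correction factor C = 1 - 12/(12^3 - 12) = 0.993007. Corrected H = 0.065064 / 0.993007 = 0.065522.
Step 5: Under H0, H ~ chi^2(2); p-value = 0.967770.
Step 6: alpha = 0.05. fail to reject H0.

H = 0.0655, df = 2, p = 0.967770, fail to reject H0.


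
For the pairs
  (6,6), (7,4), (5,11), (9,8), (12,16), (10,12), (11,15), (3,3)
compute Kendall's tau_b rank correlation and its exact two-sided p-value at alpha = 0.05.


Step 1: Enumerate the 28 unordered pairs (i,j) with i<j and classify each by sign(x_j-x_i) * sign(y_j-y_i).
  (1,2):dx=+1,dy=-2->D; (1,3):dx=-1,dy=+5->D; (1,4):dx=+3,dy=+2->C; (1,5):dx=+6,dy=+10->C
  (1,6):dx=+4,dy=+6->C; (1,7):dx=+5,dy=+9->C; (1,8):dx=-3,dy=-3->C; (2,3):dx=-2,dy=+7->D
  (2,4):dx=+2,dy=+4->C; (2,5):dx=+5,dy=+12->C; (2,6):dx=+3,dy=+8->C; (2,7):dx=+4,dy=+11->C
  (2,8):dx=-4,dy=-1->C; (3,4):dx=+4,dy=-3->D; (3,5):dx=+7,dy=+5->C; (3,6):dx=+5,dy=+1->C
  (3,7):dx=+6,dy=+4->C; (3,8):dx=-2,dy=-8->C; (4,5):dx=+3,dy=+8->C; (4,6):dx=+1,dy=+4->C
  (4,7):dx=+2,dy=+7->C; (4,8):dx=-6,dy=-5->C; (5,6):dx=-2,dy=-4->C; (5,7):dx=-1,dy=-1->C
  (5,8):dx=-9,dy=-13->C; (6,7):dx=+1,dy=+3->C; (6,8):dx=-7,dy=-9->C; (7,8):dx=-8,dy=-12->C
Step 2: C = 24, D = 4, total pairs = 28.
Step 3: tau = (C - D)/(n(n-1)/2) = (24 - 4)/28 = 0.714286.
Step 4: Exact two-sided p-value (enumerate n! = 40320 permutations of y under H0): p = 0.014137.
Step 5: alpha = 0.05. reject H0.

tau_b = 0.7143 (C=24, D=4), p = 0.014137, reject H0.


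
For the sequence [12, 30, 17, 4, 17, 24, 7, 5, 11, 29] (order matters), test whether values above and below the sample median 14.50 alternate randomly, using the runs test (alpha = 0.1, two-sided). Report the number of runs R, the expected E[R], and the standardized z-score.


Step 1: Compute median = 14.50; label A = above, B = below.
Labels in order: BAABAABBBA  (n_A = 5, n_B = 5)
Step 2: Count runs R = 6.
Step 3: Under H0 (random ordering), E[R] = 2*n_A*n_B/(n_A+n_B) + 1 = 2*5*5/10 + 1 = 6.0000.
        Var[R] = 2*n_A*n_B*(2*n_A*n_B - n_A - n_B) / ((n_A+n_B)^2 * (n_A+n_B-1)) = 2000/900 = 2.2222.
        SD[R] = 1.4907.
Step 4: R = E[R], so z = 0 with no continuity correction.
Step 5: Two-sided p-value via normal approximation = 2*(1 - Phi(|z|)) = 1.000000.
Step 6: alpha = 0.1. fail to reject H0.

R = 6, z = 0.0000, p = 1.000000, fail to reject H0.


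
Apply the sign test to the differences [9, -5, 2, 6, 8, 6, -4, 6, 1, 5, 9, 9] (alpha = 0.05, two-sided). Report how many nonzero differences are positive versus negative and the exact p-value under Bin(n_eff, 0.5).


Step 1: Discard zero differences. Original n = 12; n_eff = number of nonzero differences = 12.
Nonzero differences (with sign): +9, -5, +2, +6, +8, +6, -4, +6, +1, +5, +9, +9
Step 2: Count signs: positive = 10, negative = 2.
Step 3: Under H0: P(positive) = 0.5, so the number of positives S ~ Bin(12, 0.5).
Step 4: Two-sided exact p-value = sum of Bin(12,0.5) probabilities at or below the observed probability = 0.038574.
Step 5: alpha = 0.05. reject H0.

n_eff = 12, pos = 10, neg = 2, p = 0.038574, reject H0.


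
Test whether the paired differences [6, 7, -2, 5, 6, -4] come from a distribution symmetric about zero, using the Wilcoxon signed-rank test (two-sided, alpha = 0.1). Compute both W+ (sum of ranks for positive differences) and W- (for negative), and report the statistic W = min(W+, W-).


Step 1: Drop any zero differences (none here) and take |d_i|.
|d| = [6, 7, 2, 5, 6, 4]
Step 2: Midrank |d_i| (ties get averaged ranks).
ranks: |6|->4.5, |7|->6, |2|->1, |5|->3, |6|->4.5, |4|->2
Step 3: Attach original signs; sum ranks with positive sign and with negative sign.
W+ = 4.5 + 6 + 3 + 4.5 = 18
W- = 1 + 2 = 3
(Check: W+ + W- = 21 should equal n(n+1)/2 = 21.)
Step 4: Test statistic W = min(W+, W-) = 3.
Step 5: Ties in |d|, so use the tie-corrected normal approximation.
        E[W] = n(n+1)/4 = 6*7/4 = 10.5.
        Tie groups: |d|=6 (t=2); sum(t^3 - t) = 6.
        Var[W] = n(n+1)(2n+1)/24 - sum(t^3-t)/48 = 546/24 - 6/48 = 22.625.
        z = (W - E[W]) / sqrt(Var[W]) = (3 - 10.5) / 4.7566 = -1.5768.
        Two-sided p = 2*Phi(z) = 0.114850.
Step 6: alpha = 0.1. fail to reject H0.

W+ = 18, W- = 3, W = min = 3, p = 0.114850, fail to reject H0.


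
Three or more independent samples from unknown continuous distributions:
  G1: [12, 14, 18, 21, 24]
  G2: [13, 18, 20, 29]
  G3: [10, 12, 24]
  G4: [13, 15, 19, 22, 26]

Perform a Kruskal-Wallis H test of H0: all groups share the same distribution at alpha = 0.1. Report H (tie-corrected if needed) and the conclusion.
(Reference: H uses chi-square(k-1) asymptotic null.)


Step 1: Combine all N = 17 observations and assign midranks.
sorted (value, group, rank): (10,G3,1), (12,G1,2.5), (12,G3,2.5), (13,G2,4.5), (13,G4,4.5), (14,G1,6), (15,G4,7), (18,G1,8.5), (18,G2,8.5), (19,G4,10), (20,G2,11), (21,G1,12), (22,G4,13), (24,G1,14.5), (24,G3,14.5), (26,G4,16), (29,G2,17)
Step 2: Sum ranks within each group.
R_1 = 43.5 (n_1 = 5)
R_2 = 41 (n_2 = 4)
R_3 = 18 (n_3 = 3)
R_4 = 50.5 (n_4 = 5)
Step 3: H = 12/(N(N+1)) * sum(R_i^2/n_i) - 3(N+1)
     = 12/(17*18) * (43.5^2/5 + 41^2/4 + 18^2/3 + 50.5^2/5) - 3*18
     = 0.039216 * 1416.75 - 54
     = 1.558824.
Step 4: Ties present; correction factor C = 1 - 24/(17^3 - 17) = 0.995098. Corrected H = 1.558824 / 0.995098 = 1.566502.
Step 5: Under H0, H ~ chi^2(3); p-value = 0.667009.
Step 6: alpha = 0.1. fail to reject H0.

H = 1.5665, df = 3, p = 0.667009, fail to reject H0.


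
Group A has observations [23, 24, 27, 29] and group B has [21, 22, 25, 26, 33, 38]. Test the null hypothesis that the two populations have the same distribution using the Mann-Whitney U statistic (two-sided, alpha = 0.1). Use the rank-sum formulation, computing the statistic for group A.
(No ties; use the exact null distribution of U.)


Step 1: Combine and sort all 10 observations; assign midranks.
sorted (value, group): (21,Y), (22,Y), (23,X), (24,X), (25,Y), (26,Y), (27,X), (29,X), (33,Y), (38,Y)
ranks: 21->1, 22->2, 23->3, 24->4, 25->5, 26->6, 27->7, 29->8, 33->9, 38->10
Step 2: Rank sum for X: R1 = 3 + 4 + 7 + 8 = 22.
Step 3: U_X = R1 - n1(n1+1)/2 = 22 - 4*5/2 = 22 - 10 = 12.
       U_Y = n1*n2 - U_X = 24 - 12 = 12.
Step 4: No ties, so the exact null distribution of U (based on enumerating the C(10,4) = 210 equally likely rank assignments) gives the two-sided p-value.
Step 5: p-value = 1.000000; compare to alpha = 0.1. fail to reject H0.

U_X = 12, p = 1.000000, fail to reject H0 at alpha = 0.1.


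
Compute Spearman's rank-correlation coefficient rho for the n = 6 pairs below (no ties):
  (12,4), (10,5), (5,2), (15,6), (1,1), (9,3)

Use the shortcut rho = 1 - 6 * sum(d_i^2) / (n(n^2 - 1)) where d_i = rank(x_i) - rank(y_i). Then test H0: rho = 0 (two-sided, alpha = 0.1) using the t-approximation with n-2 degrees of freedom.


Step 1: Rank x and y separately (midranks; no ties here).
rank(x): 12->5, 10->4, 5->2, 15->6, 1->1, 9->3
rank(y): 4->4, 5->5, 2->2, 6->6, 1->1, 3->3
Step 2: d_i = R_x(i) - R_y(i); compute d_i^2.
  (5-4)^2=1, (4-5)^2=1, (2-2)^2=0, (6-6)^2=0, (1-1)^2=0, (3-3)^2=0
sum(d^2) = 2.
Step 3: rho = 1 - 6*2 / (6*(6^2 - 1)) = 1 - 12/210 = 0.942857.
Step 4: Under H0, t = rho * sqrt((n-2)/(1-rho^2)) = 5.6595 ~ t(4).
Step 5: Two-sided p-value from the t-distribution with 4 df = 0.004805.
Step 6: alpha = 0.1. reject H0.

rho = 0.9429, p = 0.004805, reject H0 at alpha = 0.1.


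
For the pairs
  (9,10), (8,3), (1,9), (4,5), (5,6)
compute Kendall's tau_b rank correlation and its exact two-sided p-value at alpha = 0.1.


Step 1: Enumerate the 10 unordered pairs (i,j) with i<j and classify each by sign(x_j-x_i) * sign(y_j-y_i).
  (1,2):dx=-1,dy=-7->C; (1,3):dx=-8,dy=-1->C; (1,4):dx=-5,dy=-5->C; (1,5):dx=-4,dy=-4->C
  (2,3):dx=-7,dy=+6->D; (2,4):dx=-4,dy=+2->D; (2,5):dx=-3,dy=+3->D; (3,4):dx=+3,dy=-4->D
  (3,5):dx=+4,dy=-3->D; (4,5):dx=+1,dy=+1->C
Step 2: C = 5, D = 5, total pairs = 10.
Step 3: tau = (C - D)/(n(n-1)/2) = (5 - 5)/10 = 0.000000.
Step 4: Exact two-sided p-value (enumerate n! = 120 permutations of y under H0): p = 1.000000.
Step 5: alpha = 0.1. fail to reject H0.

tau_b = 0.0000 (C=5, D=5), p = 1.000000, fail to reject H0.


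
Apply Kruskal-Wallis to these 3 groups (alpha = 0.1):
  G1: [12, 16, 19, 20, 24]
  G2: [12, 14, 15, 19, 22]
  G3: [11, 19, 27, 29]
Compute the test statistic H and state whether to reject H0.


Step 1: Combine all N = 14 observations and assign midranks.
sorted (value, group, rank): (11,G3,1), (12,G1,2.5), (12,G2,2.5), (14,G2,4), (15,G2,5), (16,G1,6), (19,G1,8), (19,G2,8), (19,G3,8), (20,G1,10), (22,G2,11), (24,G1,12), (27,G3,13), (29,G3,14)
Step 2: Sum ranks within each group.
R_1 = 38.5 (n_1 = 5)
R_2 = 30.5 (n_2 = 5)
R_3 = 36 (n_3 = 4)
Step 3: H = 12/(N(N+1)) * sum(R_i^2/n_i) - 3(N+1)
     = 12/(14*15) * (38.5^2/5 + 30.5^2/5 + 36^2/4) - 3*15
     = 0.057143 * 806.5 - 45
     = 1.085714.
Step 4: Ties present; correction factor C = 1 - 30/(14^3 - 14) = 0.989011. Corrected H = 1.085714 / 0.989011 = 1.097778.
Step 5: Under H0, H ~ chi^2(2); p-value = 0.577591.
Step 6: alpha = 0.1. fail to reject H0.

H = 1.0978, df = 2, p = 0.577591, fail to reject H0.


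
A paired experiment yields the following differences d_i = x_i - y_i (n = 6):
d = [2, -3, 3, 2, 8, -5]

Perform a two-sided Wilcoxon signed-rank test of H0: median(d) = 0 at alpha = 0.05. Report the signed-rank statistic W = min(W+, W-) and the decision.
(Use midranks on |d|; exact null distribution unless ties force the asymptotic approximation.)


Step 1: Drop any zero differences (none here) and take |d_i|.
|d| = [2, 3, 3, 2, 8, 5]
Step 2: Midrank |d_i| (ties get averaged ranks).
ranks: |2|->1.5, |3|->3.5, |3|->3.5, |2|->1.5, |8|->6, |5|->5
Step 3: Attach original signs; sum ranks with positive sign and with negative sign.
W+ = 1.5 + 3.5 + 1.5 + 6 = 12.5
W- = 3.5 + 5 = 8.5
(Check: W+ + W- = 21 should equal n(n+1)/2 = 21.)
Step 4: Test statistic W = min(W+, W-) = 8.5.
Step 5: Ties in |d|, so use the tie-corrected normal approximation.
        E[W] = n(n+1)/4 = 6*7/4 = 10.5.
        Tie groups: |d|=2 (t=2), |d|=3 (t=2); sum(t^3 - t) = 12.
        Var[W] = n(n+1)(2n+1)/24 - sum(t^3-t)/48 = 546/24 - 12/48 = 22.5.
        z = (W - E[W]) / sqrt(Var[W]) = (8.5 - 10.5) / 4.7434 = -0.4216.
        Two-sided p = 2*Phi(z) = 0.673290.
Step 6: alpha = 0.05. fail to reject H0.

W+ = 12.5, W- = 8.5, W = min = 8.5, p = 0.673290, fail to reject H0.


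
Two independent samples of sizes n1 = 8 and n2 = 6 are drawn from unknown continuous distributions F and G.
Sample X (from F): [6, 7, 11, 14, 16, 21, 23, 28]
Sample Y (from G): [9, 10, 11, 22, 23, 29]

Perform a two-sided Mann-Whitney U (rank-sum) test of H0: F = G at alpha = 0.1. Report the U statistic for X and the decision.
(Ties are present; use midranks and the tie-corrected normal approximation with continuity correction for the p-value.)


Step 1: Combine and sort all 14 observations; assign midranks.
sorted (value, group): (6,X), (7,X), (9,Y), (10,Y), (11,X), (11,Y), (14,X), (16,X), (21,X), (22,Y), (23,X), (23,Y), (28,X), (29,Y)
ranks: 6->1, 7->2, 9->3, 10->4, 11->5.5, 11->5.5, 14->7, 16->8, 21->9, 22->10, 23->11.5, 23->11.5, 28->13, 29->14
Step 2: Rank sum for X: R1 = 1 + 2 + 5.5 + 7 + 8 + 9 + 11.5 + 13 = 57.
Step 3: U_X = R1 - n1(n1+1)/2 = 57 - 8*9/2 = 57 - 36 = 21.
       U_Y = n1*n2 - U_X = 48 - 21 = 27.
Step 4: Ties are present, so use the tie-corrected normal approximation (with continuity correction) for the p-value.
Step 5: p-value = 0.746347; compare to alpha = 0.1. fail to reject H0.

U_X = 21, p = 0.746347, fail to reject H0 at alpha = 0.1.


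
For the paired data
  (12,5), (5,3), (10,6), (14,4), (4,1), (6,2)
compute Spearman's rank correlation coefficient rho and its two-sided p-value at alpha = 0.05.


Step 1: Rank x and y separately (midranks; no ties here).
rank(x): 12->5, 5->2, 10->4, 14->6, 4->1, 6->3
rank(y): 5->5, 3->3, 6->6, 4->4, 1->1, 2->2
Step 2: d_i = R_x(i) - R_y(i); compute d_i^2.
  (5-5)^2=0, (2-3)^2=1, (4-6)^2=4, (6-4)^2=4, (1-1)^2=0, (3-2)^2=1
sum(d^2) = 10.
Step 3: rho = 1 - 6*10 / (6*(6^2 - 1)) = 1 - 60/210 = 0.714286.
Step 4: Under H0, t = rho * sqrt((n-2)/(1-rho^2)) = 2.0412 ~ t(4).
Step 5: Two-sided p-value from the t-distribution with 4 df = 0.110787.
Step 6: alpha = 0.05. fail to reject H0.

rho = 0.7143, p = 0.110787, fail to reject H0 at alpha = 0.05.


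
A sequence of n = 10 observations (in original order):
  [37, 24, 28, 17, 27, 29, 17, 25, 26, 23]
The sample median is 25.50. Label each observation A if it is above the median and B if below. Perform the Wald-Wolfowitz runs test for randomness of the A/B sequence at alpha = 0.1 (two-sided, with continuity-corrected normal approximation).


Step 1: Compute median = 25.50; label A = above, B = below.
Labels in order: ABABAABBAB  (n_A = 5, n_B = 5)
Step 2: Count runs R = 8.
Step 3: Under H0 (random ordering), E[R] = 2*n_A*n_B/(n_A+n_B) + 1 = 2*5*5/10 + 1 = 6.0000.
        Var[R] = 2*n_A*n_B*(2*n_A*n_B - n_A - n_B) / ((n_A+n_B)^2 * (n_A+n_B-1)) = 2000/900 = 2.2222.
        SD[R] = 1.4907.
Step 4: Continuity-corrected z = (R - 0.5 - E[R]) / SD[R] = (8 - 0.5 - 6.0000) / 1.4907 = 1.0062.
Step 5: Two-sided p-value via normal approximation = 2*(1 - Phi(|z|)) = 0.314305.
Step 6: alpha = 0.1. fail to reject H0.

R = 8, z = 1.0062, p = 0.314305, fail to reject H0.


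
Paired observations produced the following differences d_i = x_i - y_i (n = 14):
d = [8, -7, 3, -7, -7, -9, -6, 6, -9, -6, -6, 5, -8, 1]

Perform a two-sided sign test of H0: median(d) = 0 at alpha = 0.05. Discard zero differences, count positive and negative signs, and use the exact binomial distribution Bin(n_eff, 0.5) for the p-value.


Step 1: Discard zero differences. Original n = 14; n_eff = number of nonzero differences = 14.
Nonzero differences (with sign): +8, -7, +3, -7, -7, -9, -6, +6, -9, -6, -6, +5, -8, +1
Step 2: Count signs: positive = 5, negative = 9.
Step 3: Under H0: P(positive) = 0.5, so the number of positives S ~ Bin(14, 0.5).
Step 4: Two-sided exact p-value = sum of Bin(14,0.5) probabilities at or below the observed probability = 0.423950.
Step 5: alpha = 0.05. fail to reject H0.

n_eff = 14, pos = 5, neg = 9, p = 0.423950, fail to reject H0.


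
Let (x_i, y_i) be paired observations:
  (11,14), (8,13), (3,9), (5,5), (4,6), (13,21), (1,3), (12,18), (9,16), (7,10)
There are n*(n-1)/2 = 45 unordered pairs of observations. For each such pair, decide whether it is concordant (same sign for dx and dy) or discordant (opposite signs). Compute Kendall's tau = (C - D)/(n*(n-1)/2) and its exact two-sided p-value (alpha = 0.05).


Step 1: Enumerate the 45 unordered pairs (i,j) with i<j and classify each by sign(x_j-x_i) * sign(y_j-y_i).
  (1,2):dx=-3,dy=-1->C; (1,3):dx=-8,dy=-5->C; (1,4):dx=-6,dy=-9->C; (1,5):dx=-7,dy=-8->C
  (1,6):dx=+2,dy=+7->C; (1,7):dx=-10,dy=-11->C; (1,8):dx=+1,dy=+4->C; (1,9):dx=-2,dy=+2->D
  (1,10):dx=-4,dy=-4->C; (2,3):dx=-5,dy=-4->C; (2,4):dx=-3,dy=-8->C; (2,5):dx=-4,dy=-7->C
  (2,6):dx=+5,dy=+8->C; (2,7):dx=-7,dy=-10->C; (2,8):dx=+4,dy=+5->C; (2,9):dx=+1,dy=+3->C
  (2,10):dx=-1,dy=-3->C; (3,4):dx=+2,dy=-4->D; (3,5):dx=+1,dy=-3->D; (3,6):dx=+10,dy=+12->C
  (3,7):dx=-2,dy=-6->C; (3,8):dx=+9,dy=+9->C; (3,9):dx=+6,dy=+7->C; (3,10):dx=+4,dy=+1->C
  (4,5):dx=-1,dy=+1->D; (4,6):dx=+8,dy=+16->C; (4,7):dx=-4,dy=-2->C; (4,8):dx=+7,dy=+13->C
  (4,9):dx=+4,dy=+11->C; (4,10):dx=+2,dy=+5->C; (5,6):dx=+9,dy=+15->C; (5,7):dx=-3,dy=-3->C
  (5,8):dx=+8,dy=+12->C; (5,9):dx=+5,dy=+10->C; (5,10):dx=+3,dy=+4->C; (6,7):dx=-12,dy=-18->C
  (6,8):dx=-1,dy=-3->C; (6,9):dx=-4,dy=-5->C; (6,10):dx=-6,dy=-11->C; (7,8):dx=+11,dy=+15->C
  (7,9):dx=+8,dy=+13->C; (7,10):dx=+6,dy=+7->C; (8,9):dx=-3,dy=-2->C; (8,10):dx=-5,dy=-8->C
  (9,10):dx=-2,dy=-6->C
Step 2: C = 41, D = 4, total pairs = 45.
Step 3: tau = (C - D)/(n(n-1)/2) = (41 - 4)/45 = 0.822222.
Step 4: Exact two-sided p-value (enumerate n! = 3628800 permutations of y under H0): p = 0.000358.
Step 5: alpha = 0.05. reject H0.

tau_b = 0.8222 (C=41, D=4), p = 0.000358, reject H0.


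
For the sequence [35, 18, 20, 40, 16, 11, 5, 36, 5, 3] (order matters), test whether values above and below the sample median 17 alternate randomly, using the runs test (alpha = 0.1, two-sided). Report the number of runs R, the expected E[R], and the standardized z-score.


Step 1: Compute median = 17; label A = above, B = below.
Labels in order: AAAABBBABB  (n_A = 5, n_B = 5)
Step 2: Count runs R = 4.
Step 3: Under H0 (random ordering), E[R] = 2*n_A*n_B/(n_A+n_B) + 1 = 2*5*5/10 + 1 = 6.0000.
        Var[R] = 2*n_A*n_B*(2*n_A*n_B - n_A - n_B) / ((n_A+n_B)^2 * (n_A+n_B-1)) = 2000/900 = 2.2222.
        SD[R] = 1.4907.
Step 4: Continuity-corrected z = (R + 0.5 - E[R]) / SD[R] = (4 + 0.5 - 6.0000) / 1.4907 = -1.0062.
Step 5: Two-sided p-value via normal approximation = 2*(1 - Phi(|z|)) = 0.314305.
Step 6: alpha = 0.1. fail to reject H0.

R = 4, z = -1.0062, p = 0.314305, fail to reject H0.


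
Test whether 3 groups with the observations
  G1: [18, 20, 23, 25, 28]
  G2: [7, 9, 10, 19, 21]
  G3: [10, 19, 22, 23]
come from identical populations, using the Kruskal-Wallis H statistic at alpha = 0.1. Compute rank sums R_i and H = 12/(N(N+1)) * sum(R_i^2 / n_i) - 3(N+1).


Step 1: Combine all N = 14 observations and assign midranks.
sorted (value, group, rank): (7,G2,1), (9,G2,2), (10,G2,3.5), (10,G3,3.5), (18,G1,5), (19,G2,6.5), (19,G3,6.5), (20,G1,8), (21,G2,9), (22,G3,10), (23,G1,11.5), (23,G3,11.5), (25,G1,13), (28,G1,14)
Step 2: Sum ranks within each group.
R_1 = 51.5 (n_1 = 5)
R_2 = 22 (n_2 = 5)
R_3 = 31.5 (n_3 = 4)
Step 3: H = 12/(N(N+1)) * sum(R_i^2/n_i) - 3(N+1)
     = 12/(14*15) * (51.5^2/5 + 22^2/5 + 31.5^2/4) - 3*15
     = 0.057143 * 875.312 - 45
     = 5.017857.
Step 4: Ties present; correction factor C = 1 - 18/(14^3 - 14) = 0.993407. Corrected H = 5.017857 / 0.993407 = 5.051162.
Step 5: Under H0, H ~ chi^2(2); p-value = 0.080012.
Step 6: alpha = 0.1. reject H0.

H = 5.0512, df = 2, p = 0.080012, reject H0.


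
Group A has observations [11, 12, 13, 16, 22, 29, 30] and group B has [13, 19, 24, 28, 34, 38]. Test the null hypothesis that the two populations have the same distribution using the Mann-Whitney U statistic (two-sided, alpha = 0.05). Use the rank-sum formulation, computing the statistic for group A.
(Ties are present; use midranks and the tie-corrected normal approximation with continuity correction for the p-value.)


Step 1: Combine and sort all 13 observations; assign midranks.
sorted (value, group): (11,X), (12,X), (13,X), (13,Y), (16,X), (19,Y), (22,X), (24,Y), (28,Y), (29,X), (30,X), (34,Y), (38,Y)
ranks: 11->1, 12->2, 13->3.5, 13->3.5, 16->5, 19->6, 22->7, 24->8, 28->9, 29->10, 30->11, 34->12, 38->13
Step 2: Rank sum for X: R1 = 1 + 2 + 3.5 + 5 + 7 + 10 + 11 = 39.5.
Step 3: U_X = R1 - n1(n1+1)/2 = 39.5 - 7*8/2 = 39.5 - 28 = 11.5.
       U_Y = n1*n2 - U_X = 42 - 11.5 = 30.5.
Step 4: Ties are present, so use the tie-corrected normal approximation (with continuity correction) for the p-value.
Step 5: p-value = 0.197926; compare to alpha = 0.05. fail to reject H0.

U_X = 11.5, p = 0.197926, fail to reject H0 at alpha = 0.05.


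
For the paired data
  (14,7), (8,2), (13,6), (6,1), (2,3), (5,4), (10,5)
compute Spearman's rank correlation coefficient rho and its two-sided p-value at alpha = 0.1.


Step 1: Rank x and y separately (midranks; no ties here).
rank(x): 14->7, 8->4, 13->6, 6->3, 2->1, 5->2, 10->5
rank(y): 7->7, 2->2, 6->6, 1->1, 3->3, 4->4, 5->5
Step 2: d_i = R_x(i) - R_y(i); compute d_i^2.
  (7-7)^2=0, (4-2)^2=4, (6-6)^2=0, (3-1)^2=4, (1-3)^2=4, (2-4)^2=4, (5-5)^2=0
sum(d^2) = 16.
Step 3: rho = 1 - 6*16 / (7*(7^2 - 1)) = 1 - 96/336 = 0.714286.
Step 4: Under H0, t = rho * sqrt((n-2)/(1-rho^2)) = 2.2822 ~ t(5).
Step 5: Two-sided p-value from the t-distribution with 5 df = 0.071344.
Step 6: alpha = 0.1. reject H0.

rho = 0.7143, p = 0.071344, reject H0 at alpha = 0.1.


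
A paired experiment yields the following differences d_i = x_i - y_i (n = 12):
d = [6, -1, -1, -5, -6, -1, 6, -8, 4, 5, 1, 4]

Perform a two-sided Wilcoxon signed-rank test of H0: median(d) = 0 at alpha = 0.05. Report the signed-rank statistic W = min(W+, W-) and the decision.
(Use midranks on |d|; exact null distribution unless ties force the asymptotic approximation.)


Step 1: Drop any zero differences (none here) and take |d_i|.
|d| = [6, 1, 1, 5, 6, 1, 6, 8, 4, 5, 1, 4]
Step 2: Midrank |d_i| (ties get averaged ranks).
ranks: |6|->10, |1|->2.5, |1|->2.5, |5|->7.5, |6|->10, |1|->2.5, |6|->10, |8|->12, |4|->5.5, |5|->7.5, |1|->2.5, |4|->5.5
Step 3: Attach original signs; sum ranks with positive sign and with negative sign.
W+ = 10 + 10 + 5.5 + 7.5 + 2.5 + 5.5 = 41
W- = 2.5 + 2.5 + 7.5 + 10 + 2.5 + 12 = 37
(Check: W+ + W- = 78 should equal n(n+1)/2 = 78.)
Step 4: Test statistic W = min(W+, W-) = 37.
Step 5: Ties in |d|, so use the tie-corrected normal approximation.
        E[W] = n(n+1)/4 = 12*13/4 = 39.
        Tie groups: |d|=1 (t=4), |d|=4 (t=2), |d|=5 (t=2), |d|=6 (t=3); sum(t^3 - t) = 96.
        Var[W] = n(n+1)(2n+1)/24 - sum(t^3-t)/48 = 3900/24 - 96/48 = 160.5.
        z = (W - E[W]) / sqrt(Var[W]) = (37 - 39) / 12.6689 = -0.1579.
        Two-sided p = 2*Phi(z) = 0.874561.
Step 6: alpha = 0.05. fail to reject H0.

W+ = 41, W- = 37, W = min = 37, p = 0.874561, fail to reject H0.


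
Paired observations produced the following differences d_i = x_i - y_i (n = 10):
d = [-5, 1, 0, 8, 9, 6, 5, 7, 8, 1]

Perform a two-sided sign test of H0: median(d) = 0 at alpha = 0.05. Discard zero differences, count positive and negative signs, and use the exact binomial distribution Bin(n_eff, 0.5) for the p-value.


Step 1: Discard zero differences. Original n = 10; n_eff = number of nonzero differences = 9.
Nonzero differences (with sign): -5, +1, +8, +9, +6, +5, +7, +8, +1
Step 2: Count signs: positive = 8, negative = 1.
Step 3: Under H0: P(positive) = 0.5, so the number of positives S ~ Bin(9, 0.5).
Step 4: Two-sided exact p-value = sum of Bin(9,0.5) probabilities at or below the observed probability = 0.039062.
Step 5: alpha = 0.05. reject H0.

n_eff = 9, pos = 8, neg = 1, p = 0.039062, reject H0.


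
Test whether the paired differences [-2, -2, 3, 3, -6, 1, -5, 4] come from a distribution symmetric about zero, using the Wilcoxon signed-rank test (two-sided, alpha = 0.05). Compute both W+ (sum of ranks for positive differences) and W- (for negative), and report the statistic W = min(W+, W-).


Step 1: Drop any zero differences (none here) and take |d_i|.
|d| = [2, 2, 3, 3, 6, 1, 5, 4]
Step 2: Midrank |d_i| (ties get averaged ranks).
ranks: |2|->2.5, |2|->2.5, |3|->4.5, |3|->4.5, |6|->8, |1|->1, |5|->7, |4|->6
Step 3: Attach original signs; sum ranks with positive sign and with negative sign.
W+ = 4.5 + 4.5 + 1 + 6 = 16
W- = 2.5 + 2.5 + 8 + 7 = 20
(Check: W+ + W- = 36 should equal n(n+1)/2 = 36.)
Step 4: Test statistic W = min(W+, W-) = 16.
Step 5: Ties in |d|, so use the tie-corrected normal approximation.
        E[W] = n(n+1)/4 = 8*9/4 = 18.
        Tie groups: |d|=2 (t=2), |d|=3 (t=2); sum(t^3 - t) = 12.
        Var[W] = n(n+1)(2n+1)/24 - sum(t^3-t)/48 = 1224/24 - 12/48 = 50.75.
        z = (W - E[W]) / sqrt(Var[W]) = (16 - 18) / 7.1239 = -0.2807.
        Two-sided p = 2*Phi(z) = 0.778906.
Step 6: alpha = 0.05. fail to reject H0.

W+ = 16, W- = 20, W = min = 16, p = 0.778906, fail to reject H0.


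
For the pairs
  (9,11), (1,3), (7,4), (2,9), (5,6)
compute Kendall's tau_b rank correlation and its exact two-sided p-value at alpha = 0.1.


Step 1: Enumerate the 10 unordered pairs (i,j) with i<j and classify each by sign(x_j-x_i) * sign(y_j-y_i).
  (1,2):dx=-8,dy=-8->C; (1,3):dx=-2,dy=-7->C; (1,4):dx=-7,dy=-2->C; (1,5):dx=-4,dy=-5->C
  (2,3):dx=+6,dy=+1->C; (2,4):dx=+1,dy=+6->C; (2,5):dx=+4,dy=+3->C; (3,4):dx=-5,dy=+5->D
  (3,5):dx=-2,dy=+2->D; (4,5):dx=+3,dy=-3->D
Step 2: C = 7, D = 3, total pairs = 10.
Step 3: tau = (C - D)/(n(n-1)/2) = (7 - 3)/10 = 0.400000.
Step 4: Exact two-sided p-value (enumerate n! = 120 permutations of y under H0): p = 0.483333.
Step 5: alpha = 0.1. fail to reject H0.

tau_b = 0.4000 (C=7, D=3), p = 0.483333, fail to reject H0.


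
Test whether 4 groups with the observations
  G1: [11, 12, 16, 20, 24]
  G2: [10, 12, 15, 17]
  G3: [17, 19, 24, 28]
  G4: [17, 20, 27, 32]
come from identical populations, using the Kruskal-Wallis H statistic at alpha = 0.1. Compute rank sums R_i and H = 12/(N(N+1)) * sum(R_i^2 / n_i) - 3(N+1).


Step 1: Combine all N = 17 observations and assign midranks.
sorted (value, group, rank): (10,G2,1), (11,G1,2), (12,G1,3.5), (12,G2,3.5), (15,G2,5), (16,G1,6), (17,G2,8), (17,G3,8), (17,G4,8), (19,G3,10), (20,G1,11.5), (20,G4,11.5), (24,G1,13.5), (24,G3,13.5), (27,G4,15), (28,G3,16), (32,G4,17)
Step 2: Sum ranks within each group.
R_1 = 36.5 (n_1 = 5)
R_2 = 17.5 (n_2 = 4)
R_3 = 47.5 (n_3 = 4)
R_4 = 51.5 (n_4 = 4)
Step 3: H = 12/(N(N+1)) * sum(R_i^2/n_i) - 3(N+1)
     = 12/(17*18) * (36.5^2/5 + 17.5^2/4 + 47.5^2/4 + 51.5^2/4) - 3*18
     = 0.039216 * 1570.14 - 54
     = 7.574020.
Step 4: Ties present; correction factor C = 1 - 42/(17^3 - 17) = 0.991422. Corrected H = 7.574020 / 0.991422 = 7.639555.
Step 5: Under H0, H ~ chi^2(3); p-value = 0.054079.
Step 6: alpha = 0.1. reject H0.

H = 7.6396, df = 3, p = 0.054079, reject H0.


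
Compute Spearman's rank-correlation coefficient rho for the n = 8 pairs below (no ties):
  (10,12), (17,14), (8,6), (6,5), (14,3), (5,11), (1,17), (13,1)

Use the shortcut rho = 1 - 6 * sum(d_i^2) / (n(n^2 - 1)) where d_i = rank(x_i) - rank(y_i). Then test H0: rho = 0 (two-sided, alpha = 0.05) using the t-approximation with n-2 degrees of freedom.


Step 1: Rank x and y separately (midranks; no ties here).
rank(x): 10->5, 17->8, 8->4, 6->3, 14->7, 5->2, 1->1, 13->6
rank(y): 12->6, 14->7, 6->4, 5->3, 3->2, 11->5, 17->8, 1->1
Step 2: d_i = R_x(i) - R_y(i); compute d_i^2.
  (5-6)^2=1, (8-7)^2=1, (4-4)^2=0, (3-3)^2=0, (7-2)^2=25, (2-5)^2=9, (1-8)^2=49, (6-1)^2=25
sum(d^2) = 110.
Step 3: rho = 1 - 6*110 / (8*(8^2 - 1)) = 1 - 660/504 = -0.309524.
Step 4: Under H0, t = rho * sqrt((n-2)/(1-rho^2)) = -0.7973 ~ t(6).
Step 5: Two-sided p-value from the t-distribution with 6 df = 0.455645.
Step 6: alpha = 0.05. fail to reject H0.

rho = -0.3095, p = 0.455645, fail to reject H0 at alpha = 0.05.


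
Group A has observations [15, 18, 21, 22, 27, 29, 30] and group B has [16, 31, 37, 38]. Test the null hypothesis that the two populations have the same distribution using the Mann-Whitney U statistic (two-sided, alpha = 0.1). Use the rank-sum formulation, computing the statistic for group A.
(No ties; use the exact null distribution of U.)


Step 1: Combine and sort all 11 observations; assign midranks.
sorted (value, group): (15,X), (16,Y), (18,X), (21,X), (22,X), (27,X), (29,X), (30,X), (31,Y), (37,Y), (38,Y)
ranks: 15->1, 16->2, 18->3, 21->4, 22->5, 27->6, 29->7, 30->8, 31->9, 37->10, 38->11
Step 2: Rank sum for X: R1 = 1 + 3 + 4 + 5 + 6 + 7 + 8 = 34.
Step 3: U_X = R1 - n1(n1+1)/2 = 34 - 7*8/2 = 34 - 28 = 6.
       U_Y = n1*n2 - U_X = 28 - 6 = 22.
Step 4: No ties, so the exact null distribution of U (based on enumerating the C(11,7) = 330 equally likely rank assignments) gives the two-sided p-value.
Step 5: p-value = 0.163636; compare to alpha = 0.1. fail to reject H0.

U_X = 6, p = 0.163636, fail to reject H0 at alpha = 0.1.


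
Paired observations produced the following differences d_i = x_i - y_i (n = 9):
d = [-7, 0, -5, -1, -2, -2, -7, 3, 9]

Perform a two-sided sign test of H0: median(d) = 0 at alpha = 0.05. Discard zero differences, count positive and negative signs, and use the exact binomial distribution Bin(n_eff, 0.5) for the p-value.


Step 1: Discard zero differences. Original n = 9; n_eff = number of nonzero differences = 8.
Nonzero differences (with sign): -7, -5, -1, -2, -2, -7, +3, +9
Step 2: Count signs: positive = 2, negative = 6.
Step 3: Under H0: P(positive) = 0.5, so the number of positives S ~ Bin(8, 0.5).
Step 4: Two-sided exact p-value = sum of Bin(8,0.5) probabilities at or below the observed probability = 0.289062.
Step 5: alpha = 0.05. fail to reject H0.

n_eff = 8, pos = 2, neg = 6, p = 0.289062, fail to reject H0.


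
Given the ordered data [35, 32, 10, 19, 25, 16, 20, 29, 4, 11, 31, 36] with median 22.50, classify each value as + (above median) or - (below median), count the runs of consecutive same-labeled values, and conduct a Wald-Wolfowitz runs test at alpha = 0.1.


Step 1: Compute median = 22.50; label A = above, B = below.
Labels in order: AABBABBABBAA  (n_A = 6, n_B = 6)
Step 2: Count runs R = 7.
Step 3: Under H0 (random ordering), E[R] = 2*n_A*n_B/(n_A+n_B) + 1 = 2*6*6/12 + 1 = 7.0000.
        Var[R] = 2*n_A*n_B*(2*n_A*n_B - n_A - n_B) / ((n_A+n_B)^2 * (n_A+n_B-1)) = 4320/1584 = 2.7273.
        SD[R] = 1.6514.
Step 4: R = E[R], so z = 0 with no continuity correction.
Step 5: Two-sided p-value via normal approximation = 2*(1 - Phi(|z|)) = 1.000000.
Step 6: alpha = 0.1. fail to reject H0.

R = 7, z = 0.0000, p = 1.000000, fail to reject H0.


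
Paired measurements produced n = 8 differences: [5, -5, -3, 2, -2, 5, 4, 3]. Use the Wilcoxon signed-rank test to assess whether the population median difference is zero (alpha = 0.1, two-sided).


Step 1: Drop any zero differences (none here) and take |d_i|.
|d| = [5, 5, 3, 2, 2, 5, 4, 3]
Step 2: Midrank |d_i| (ties get averaged ranks).
ranks: |5|->7, |5|->7, |3|->3.5, |2|->1.5, |2|->1.5, |5|->7, |4|->5, |3|->3.5
Step 3: Attach original signs; sum ranks with positive sign and with negative sign.
W+ = 7 + 1.5 + 7 + 5 + 3.5 = 24
W- = 7 + 3.5 + 1.5 = 12
(Check: W+ + W- = 36 should equal n(n+1)/2 = 36.)
Step 4: Test statistic W = min(W+, W-) = 12.
Step 5: Ties in |d|, so use the tie-corrected normal approximation.
        E[W] = n(n+1)/4 = 8*9/4 = 18.
        Tie groups: |d|=2 (t=2), |d|=3 (t=2), |d|=5 (t=3); sum(t^3 - t) = 36.
        Var[W] = n(n+1)(2n+1)/24 - sum(t^3-t)/48 = 1224/24 - 36/48 = 50.25.
        z = (W - E[W]) / sqrt(Var[W]) = (12 - 18) / 7.0887 = -0.8464.
        Two-sided p = 2*Phi(z) = 0.397321.
Step 6: alpha = 0.1. fail to reject H0.

W+ = 24, W- = 12, W = min = 12, p = 0.397321, fail to reject H0.


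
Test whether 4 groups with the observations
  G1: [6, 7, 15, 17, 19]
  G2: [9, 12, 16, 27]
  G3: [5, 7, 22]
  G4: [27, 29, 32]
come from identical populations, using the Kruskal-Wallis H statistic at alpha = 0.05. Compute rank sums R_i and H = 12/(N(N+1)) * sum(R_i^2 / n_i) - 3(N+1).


Step 1: Combine all N = 15 observations and assign midranks.
sorted (value, group, rank): (5,G3,1), (6,G1,2), (7,G1,3.5), (7,G3,3.5), (9,G2,5), (12,G2,6), (15,G1,7), (16,G2,8), (17,G1,9), (19,G1,10), (22,G3,11), (27,G2,12.5), (27,G4,12.5), (29,G4,14), (32,G4,15)
Step 2: Sum ranks within each group.
R_1 = 31.5 (n_1 = 5)
R_2 = 31.5 (n_2 = 4)
R_3 = 15.5 (n_3 = 3)
R_4 = 41.5 (n_4 = 3)
Step 3: H = 12/(N(N+1)) * sum(R_i^2/n_i) - 3(N+1)
     = 12/(15*16) * (31.5^2/5 + 31.5^2/4 + 15.5^2/3 + 41.5^2/3) - 3*16
     = 0.050000 * 1100.68 - 48
     = 7.033958.
Step 4: Ties present; correction factor C = 1 - 12/(15^3 - 15) = 0.996429. Corrected H = 7.033958 / 0.996429 = 7.059170.
Step 5: Under H0, H ~ chi^2(3); p-value = 0.070036.
Step 6: alpha = 0.05. fail to reject H0.

H = 7.0592, df = 3, p = 0.070036, fail to reject H0.


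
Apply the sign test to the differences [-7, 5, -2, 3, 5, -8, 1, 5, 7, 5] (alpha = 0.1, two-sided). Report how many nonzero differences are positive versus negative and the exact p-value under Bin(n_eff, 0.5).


Step 1: Discard zero differences. Original n = 10; n_eff = number of nonzero differences = 10.
Nonzero differences (with sign): -7, +5, -2, +3, +5, -8, +1, +5, +7, +5
Step 2: Count signs: positive = 7, negative = 3.
Step 3: Under H0: P(positive) = 0.5, so the number of positives S ~ Bin(10, 0.5).
Step 4: Two-sided exact p-value = sum of Bin(10,0.5) probabilities at or below the observed probability = 0.343750.
Step 5: alpha = 0.1. fail to reject H0.

n_eff = 10, pos = 7, neg = 3, p = 0.343750, fail to reject H0.


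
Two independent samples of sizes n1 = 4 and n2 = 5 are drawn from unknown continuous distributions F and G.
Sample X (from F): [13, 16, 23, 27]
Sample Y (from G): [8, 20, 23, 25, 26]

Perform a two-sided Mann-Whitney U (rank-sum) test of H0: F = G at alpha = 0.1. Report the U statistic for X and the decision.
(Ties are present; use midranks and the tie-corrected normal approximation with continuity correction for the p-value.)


Step 1: Combine and sort all 9 observations; assign midranks.
sorted (value, group): (8,Y), (13,X), (16,X), (20,Y), (23,X), (23,Y), (25,Y), (26,Y), (27,X)
ranks: 8->1, 13->2, 16->3, 20->4, 23->5.5, 23->5.5, 25->7, 26->8, 27->9
Step 2: Rank sum for X: R1 = 2 + 3 + 5.5 + 9 = 19.5.
Step 3: U_X = R1 - n1(n1+1)/2 = 19.5 - 4*5/2 = 19.5 - 10 = 9.5.
       U_Y = n1*n2 - U_X = 20 - 9.5 = 10.5.
Step 4: Ties are present, so use the tie-corrected normal approximation (with continuity correction) for the p-value.
Step 5: p-value = 1.000000; compare to alpha = 0.1. fail to reject H0.

U_X = 9.5, p = 1.000000, fail to reject H0 at alpha = 0.1.


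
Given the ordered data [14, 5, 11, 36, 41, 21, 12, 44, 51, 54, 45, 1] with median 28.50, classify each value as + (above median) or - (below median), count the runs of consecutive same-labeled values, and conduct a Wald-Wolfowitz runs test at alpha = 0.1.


Step 1: Compute median = 28.50; label A = above, B = below.
Labels in order: BBBAABBAAAAB  (n_A = 6, n_B = 6)
Step 2: Count runs R = 5.
Step 3: Under H0 (random ordering), E[R] = 2*n_A*n_B/(n_A+n_B) + 1 = 2*6*6/12 + 1 = 7.0000.
        Var[R] = 2*n_A*n_B*(2*n_A*n_B - n_A - n_B) / ((n_A+n_B)^2 * (n_A+n_B-1)) = 4320/1584 = 2.7273.
        SD[R] = 1.6514.
Step 4: Continuity-corrected z = (R + 0.5 - E[R]) / SD[R] = (5 + 0.5 - 7.0000) / 1.6514 = -0.9083.
Step 5: Two-sided p-value via normal approximation = 2*(1 - Phi(|z|)) = 0.363722.
Step 6: alpha = 0.1. fail to reject H0.

R = 5, z = -0.9083, p = 0.363722, fail to reject H0.


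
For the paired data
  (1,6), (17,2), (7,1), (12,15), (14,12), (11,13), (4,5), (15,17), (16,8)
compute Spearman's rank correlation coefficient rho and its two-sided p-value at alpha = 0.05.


Step 1: Rank x and y separately (midranks; no ties here).
rank(x): 1->1, 17->9, 7->3, 12->5, 14->6, 11->4, 4->2, 15->7, 16->8
rank(y): 6->4, 2->2, 1->1, 15->8, 12->6, 13->7, 5->3, 17->9, 8->5
Step 2: d_i = R_x(i) - R_y(i); compute d_i^2.
  (1-4)^2=9, (9-2)^2=49, (3-1)^2=4, (5-8)^2=9, (6-6)^2=0, (4-7)^2=9, (2-3)^2=1, (7-9)^2=4, (8-5)^2=9
sum(d^2) = 94.
Step 3: rho = 1 - 6*94 / (9*(9^2 - 1)) = 1 - 564/720 = 0.216667.
Step 4: Under H0, t = rho * sqrt((n-2)/(1-rho^2)) = 0.5872 ~ t(7).
Step 5: Two-sided p-value from the t-distribution with 7 df = 0.575515.
Step 6: alpha = 0.05. fail to reject H0.

rho = 0.2167, p = 0.575515, fail to reject H0 at alpha = 0.05.


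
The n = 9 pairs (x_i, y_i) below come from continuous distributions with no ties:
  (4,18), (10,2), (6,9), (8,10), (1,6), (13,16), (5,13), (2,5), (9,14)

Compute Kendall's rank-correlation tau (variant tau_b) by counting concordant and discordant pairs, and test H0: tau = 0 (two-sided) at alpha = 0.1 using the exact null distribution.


Step 1: Enumerate the 36 unordered pairs (i,j) with i<j and classify each by sign(x_j-x_i) * sign(y_j-y_i).
  (1,2):dx=+6,dy=-16->D; (1,3):dx=+2,dy=-9->D; (1,4):dx=+4,dy=-8->D; (1,5):dx=-3,dy=-12->C
  (1,6):dx=+9,dy=-2->D; (1,7):dx=+1,dy=-5->D; (1,8):dx=-2,dy=-13->C; (1,9):dx=+5,dy=-4->D
  (2,3):dx=-4,dy=+7->D; (2,4):dx=-2,dy=+8->D; (2,5):dx=-9,dy=+4->D; (2,6):dx=+3,dy=+14->C
  (2,7):dx=-5,dy=+11->D; (2,8):dx=-8,dy=+3->D; (2,9):dx=-1,dy=+12->D; (3,4):dx=+2,dy=+1->C
  (3,5):dx=-5,dy=-3->C; (3,6):dx=+7,dy=+7->C; (3,7):dx=-1,dy=+4->D; (3,8):dx=-4,dy=-4->C
  (3,9):dx=+3,dy=+5->C; (4,5):dx=-7,dy=-4->C; (4,6):dx=+5,dy=+6->C; (4,7):dx=-3,dy=+3->D
  (4,8):dx=-6,dy=-5->C; (4,9):dx=+1,dy=+4->C; (5,6):dx=+12,dy=+10->C; (5,7):dx=+4,dy=+7->C
  (5,8):dx=+1,dy=-1->D; (5,9):dx=+8,dy=+8->C; (6,7):dx=-8,dy=-3->C; (6,8):dx=-11,dy=-11->C
  (6,9):dx=-4,dy=-2->C; (7,8):dx=-3,dy=-8->C; (7,9):dx=+4,dy=+1->C; (8,9):dx=+7,dy=+9->C
Step 2: C = 21, D = 15, total pairs = 36.
Step 3: tau = (C - D)/(n(n-1)/2) = (21 - 15)/36 = 0.166667.
Step 4: Exact two-sided p-value (enumerate n! = 362880 permutations of y under H0): p = 0.612202.
Step 5: alpha = 0.1. fail to reject H0.

tau_b = 0.1667 (C=21, D=15), p = 0.612202, fail to reject H0.
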